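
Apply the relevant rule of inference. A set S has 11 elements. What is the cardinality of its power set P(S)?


The power set of a set with n elements has 2^n elements.
|P(S)| = 2^11 = 2048

2048


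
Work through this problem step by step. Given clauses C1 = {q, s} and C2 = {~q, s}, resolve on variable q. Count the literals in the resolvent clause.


Remove q from C1 and ~q from C2.
C1 remainder: {s}
C2 remainder: {s}
Union (resolvent): {s}
Resolvent has 1 literal(s).

1


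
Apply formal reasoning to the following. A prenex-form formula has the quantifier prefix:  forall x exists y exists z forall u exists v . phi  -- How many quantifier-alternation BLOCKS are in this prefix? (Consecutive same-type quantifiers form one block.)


Quantifier-type sequence: A E E A E  (A=forall, E=exists)
Group into maximal same-type runs:
  Ax1 | Ex2 | Ax1 | Ex1
Number of blocks = 4

4


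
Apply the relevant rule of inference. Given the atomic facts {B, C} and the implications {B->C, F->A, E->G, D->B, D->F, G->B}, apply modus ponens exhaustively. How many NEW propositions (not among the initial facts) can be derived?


Initial facts: {B, C}
Apply modus ponens to closure:
  (no implication fires)
Final known: {B, C}
New propositions: {(none)}
Count = 0

0


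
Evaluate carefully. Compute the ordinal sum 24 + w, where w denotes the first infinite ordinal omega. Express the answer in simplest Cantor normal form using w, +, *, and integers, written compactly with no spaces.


Compute 24 + w.
Ordinal + is associative but NOT commutative; for finite n>0, n + w = w but w + n stays w+n.
Any finite left addend is absorbed by w on the right: 24 + w = w.
Result = w

w


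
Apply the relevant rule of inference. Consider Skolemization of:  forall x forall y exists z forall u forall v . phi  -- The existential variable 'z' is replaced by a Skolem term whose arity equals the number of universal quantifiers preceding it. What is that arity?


Quantifier prefix: forall x forall y exists z forall u forall v
'z' is existentially quantified at position 3.
Universal variables preceding it: x, y
Skolem function arity = 2

2


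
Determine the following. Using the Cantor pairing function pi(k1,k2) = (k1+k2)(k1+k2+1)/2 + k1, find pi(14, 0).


k1 + k2 = 14
(k1+k2)(k1+k2+1)/2 = 14 * 15 / 2 = 105
pi = 105 + 14 = 119

119


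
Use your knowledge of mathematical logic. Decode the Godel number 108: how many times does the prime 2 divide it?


Factorize 108 by dividing by 2 repeatedly.
Division steps: 2 divides 108 exactly 2 time(s).
Exponent of 2 = 2

2


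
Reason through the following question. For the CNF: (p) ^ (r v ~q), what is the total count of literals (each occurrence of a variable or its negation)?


Counting literals in each clause:
Clause 1: 1 literal(s)
Clause 2: 2 literal(s)
Total = 3

3


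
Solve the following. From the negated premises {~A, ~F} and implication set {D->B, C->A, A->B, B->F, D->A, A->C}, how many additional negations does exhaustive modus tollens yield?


Initial negated facts: {~A, ~F}
Apply modus tollens to closure:
  ~A and C->A  =>  ~C
  ~F and B->F  =>  ~B
  ~A and D->A  =>  ~D
Final negated: {~A, ~B, ~C, ~D, ~F}
New negations: {~B, ~C, ~D}
Count = 3

3


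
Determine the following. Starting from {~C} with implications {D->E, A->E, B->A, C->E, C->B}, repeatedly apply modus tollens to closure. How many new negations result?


Initial negated facts: {~C}
Apply modus tollens to closure:
  (no implication fires)
Final negated: {~C}
New negations: {(none)}
Count = 0

0


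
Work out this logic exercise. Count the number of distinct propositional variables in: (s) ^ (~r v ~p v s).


Identify each variable that appears in the formula.
Variables found: p, r, s
Count = 3

3


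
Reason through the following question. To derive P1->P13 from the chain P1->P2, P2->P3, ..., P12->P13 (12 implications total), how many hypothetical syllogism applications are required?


With 12 implications in a chain connecting 13 propositions:
P1->P2, P2->P3, ..., P12->P13
Steps needed = (number of implications) - 1 = 12 - 1 = 11

11


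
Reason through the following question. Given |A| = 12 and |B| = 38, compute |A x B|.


The Cartesian product A x B contains all ordered pairs (a, b).
|A x B| = |A| * |B| = 12 * 38 = 456

456


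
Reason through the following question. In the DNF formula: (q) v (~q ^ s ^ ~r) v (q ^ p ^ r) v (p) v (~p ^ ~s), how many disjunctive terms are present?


A DNF formula is a disjunction of terms (conjunctions).
Terms are separated by v.
Counting the disjuncts: 5 terms.

5


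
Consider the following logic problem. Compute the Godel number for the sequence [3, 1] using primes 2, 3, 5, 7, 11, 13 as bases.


Encode each element as an exponent of the corresponding prime:
  2^3 = 8
  3^1 = 3
Product = 8 * 3 = 24

24


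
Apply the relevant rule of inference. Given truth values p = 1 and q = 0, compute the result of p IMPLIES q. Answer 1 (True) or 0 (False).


p = 1, q = 0
Operation: p IMPLIES q
Evaluate: 1 IMPLIES 0 = 0

0


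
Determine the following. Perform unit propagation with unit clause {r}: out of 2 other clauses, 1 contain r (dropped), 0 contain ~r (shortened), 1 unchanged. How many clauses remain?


Satisfied (removed): 1
Shortened (remain): 0
Unchanged (remain): 1
Remaining = 0 + 1 = 1

1


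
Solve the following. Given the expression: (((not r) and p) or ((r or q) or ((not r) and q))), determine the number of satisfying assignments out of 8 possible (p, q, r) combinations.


Check all 8 assignments:
p=0, q=0, r=0: 0
p=0, q=0, r=1: 1
p=0, q=1, r=0: 1
p=0, q=1, r=1: 1
p=1, q=0, r=0: 1
p=1, q=0, r=1: 1
p=1, q=1, r=0: 1
p=1, q=1, r=1: 1
Count of True = 7

7


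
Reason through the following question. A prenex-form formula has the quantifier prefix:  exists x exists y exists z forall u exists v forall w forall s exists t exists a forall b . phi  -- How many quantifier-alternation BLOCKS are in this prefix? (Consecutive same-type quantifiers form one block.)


Quantifier-type sequence: E E E A E A A E E A  (A=forall, E=exists)
Group into maximal same-type runs:
  Ex3 | Ax1 | Ex1 | Ax2 | Ex2 | Ax1
Number of blocks = 6

6


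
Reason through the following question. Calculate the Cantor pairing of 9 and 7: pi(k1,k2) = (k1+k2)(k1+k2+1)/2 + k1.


k1 + k2 = 16
(k1+k2)(k1+k2+1)/2 = 16 * 17 / 2 = 136
pi = 136 + 9 = 145

145


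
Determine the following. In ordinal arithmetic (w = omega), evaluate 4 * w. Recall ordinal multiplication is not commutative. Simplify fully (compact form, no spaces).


Compute 4 * w.
Ordinal * is associative and left-distributive over +, but NOT commutative; for finite n>1, n*w = w but w*n stays w*n.
For finite n>0, n * w = sup{n*k : k<w} = w. So 4 * w = w.
Result = w

w


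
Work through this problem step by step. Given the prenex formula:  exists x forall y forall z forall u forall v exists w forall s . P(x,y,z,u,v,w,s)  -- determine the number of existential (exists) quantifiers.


Quantifier prefix: exists x forall y forall z forall u forall v exists w forall s
Mark each quantifier type:
  E U U U U E U
Universal count = 5, Existential count = 2
Asked for existential (exists) quantifiers: 2

2


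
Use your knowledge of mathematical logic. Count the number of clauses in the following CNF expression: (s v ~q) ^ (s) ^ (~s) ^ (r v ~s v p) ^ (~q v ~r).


A CNF formula is a conjunction of clauses.
Clauses are separated by ^.
Counting the conjuncts: 5 clauses.

5


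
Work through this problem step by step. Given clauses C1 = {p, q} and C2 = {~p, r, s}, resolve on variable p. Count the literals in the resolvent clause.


Remove p from C1 and ~p from C2.
C1 remainder: {q}
C2 remainder: {r, s}
Union (resolvent): {q, r, s}
Resolvent has 3 literal(s).

3


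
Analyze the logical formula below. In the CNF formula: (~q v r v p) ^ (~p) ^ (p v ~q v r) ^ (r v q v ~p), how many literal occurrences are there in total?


Counting literals in each clause:
Clause 1: 3 literal(s)
Clause 2: 1 literal(s)
Clause 3: 3 literal(s)
Clause 4: 3 literal(s)
Total = 10

10


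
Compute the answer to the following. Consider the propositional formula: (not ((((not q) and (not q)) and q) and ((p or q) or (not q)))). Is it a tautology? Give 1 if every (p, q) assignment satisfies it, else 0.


Check all 4 assignments:
p=0, q=0: 1
p=0, q=1: 1
p=1, q=0: 1
p=1, q=1: 1
Satisfying count = 4/4.
Tautology iff count = 4: yes.

1


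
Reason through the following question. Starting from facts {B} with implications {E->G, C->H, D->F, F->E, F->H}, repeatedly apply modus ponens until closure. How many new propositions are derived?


Initial facts: {B}
Apply modus ponens to closure:
  (no implication fires)
Final known: {B}
New propositions: {(none)}
Count = 0

0


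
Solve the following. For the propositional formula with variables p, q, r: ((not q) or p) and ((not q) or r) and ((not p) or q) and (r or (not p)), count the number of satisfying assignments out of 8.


Evaluate all 8 assignments for p, q, r:
p=0, q=0, r=0: 1
p=0, q=0, r=1: 1
p=0, q=1, r=0: 0
p=0, q=1, r=1: 0
p=1, q=0, r=0: 0
p=1, q=0, r=1: 0
p=1, q=1, r=0: 0
p=1, q=1, r=1: 1
Satisfying count = 3

3


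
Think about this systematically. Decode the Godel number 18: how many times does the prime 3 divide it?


Factorize 18 by dividing by 3 repeatedly.
Division steps: 3 divides 18 exactly 2 time(s).
Exponent of 3 = 2

2


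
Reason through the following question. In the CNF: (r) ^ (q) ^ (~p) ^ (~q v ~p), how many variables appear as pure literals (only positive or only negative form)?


Check each variable for pure literal status:
p: pure negative
q: mixed (not pure)
r: pure positive
Pure literal count = 2

2


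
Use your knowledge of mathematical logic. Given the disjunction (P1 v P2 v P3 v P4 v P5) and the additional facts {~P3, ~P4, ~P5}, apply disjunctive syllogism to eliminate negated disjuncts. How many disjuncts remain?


Original disjuncts (5): P1, P2, P3, P4, P5
Negated (eliminate): ~P3, ~P4, ~P5
Remaining disjuncts: P1, P2
Count = 5 - 3 = 2

2


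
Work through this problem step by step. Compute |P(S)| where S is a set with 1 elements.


The power set of a set with n elements has 2^n elements.
|P(S)| = 2^1 = 2

2


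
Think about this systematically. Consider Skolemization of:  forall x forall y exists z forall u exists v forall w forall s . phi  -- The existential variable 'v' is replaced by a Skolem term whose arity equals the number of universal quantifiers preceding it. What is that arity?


Quantifier prefix: forall x forall y exists z forall u exists v forall w forall s
'v' is existentially quantified at position 5.
Universal variables preceding it: x, y, u
Skolem function arity = 3

3


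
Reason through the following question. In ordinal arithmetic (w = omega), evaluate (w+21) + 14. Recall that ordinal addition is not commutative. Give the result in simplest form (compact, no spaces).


Compute (w+21) + 14.
Ordinal + is associative but NOT commutative; for finite n>0, n + w = w but w + n stays w+n.
By associativity: (w+21) + 14 = w + (21+14) = w+35.
Result = w+35

w+35


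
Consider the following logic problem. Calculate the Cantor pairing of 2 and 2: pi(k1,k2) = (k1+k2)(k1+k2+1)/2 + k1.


k1 + k2 = 4
(k1+k2)(k1+k2+1)/2 = 4 * 5 / 2 = 10
pi = 10 + 2 = 12

12


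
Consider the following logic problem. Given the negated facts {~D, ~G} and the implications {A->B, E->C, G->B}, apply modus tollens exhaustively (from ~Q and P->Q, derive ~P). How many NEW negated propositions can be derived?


Initial negated facts: {~D, ~G}
Apply modus tollens to closure:
  (no implication fires)
Final negated: {~D, ~G}
New negations: {(none)}
Count = 0

0


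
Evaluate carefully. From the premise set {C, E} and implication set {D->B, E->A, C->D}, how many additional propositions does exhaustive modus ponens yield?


Initial facts: {C, E}
Apply modus ponens to closure:
  E and E->A  =>  A
  C and C->D  =>  D
  D and D->B  =>  B
Final known: {A, B, C, D, E}
New propositions: {A, B, D}
Count = 3

3


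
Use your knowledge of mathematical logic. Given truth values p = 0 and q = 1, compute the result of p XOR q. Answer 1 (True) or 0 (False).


p = 0, q = 1
Operation: p XOR q
Evaluate: 0 XOR 1 = 1

1


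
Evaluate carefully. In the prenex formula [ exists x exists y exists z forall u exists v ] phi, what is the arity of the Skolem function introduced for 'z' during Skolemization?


Quantifier prefix: exists x exists y exists z forall u exists v
'z' is existentially quantified at position 3.
No universal quantifiers precede it.
Skolem function arity = 0 (a Skolem constant)

0


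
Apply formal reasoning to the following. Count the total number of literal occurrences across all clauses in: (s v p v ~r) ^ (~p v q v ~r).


Counting literals in each clause:
Clause 1: 3 literal(s)
Clause 2: 3 literal(s)
Total = 6

6


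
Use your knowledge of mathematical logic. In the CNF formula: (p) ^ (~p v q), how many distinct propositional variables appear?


Identify each variable that appears in the formula.
Variables found: p, q
Count = 2

2


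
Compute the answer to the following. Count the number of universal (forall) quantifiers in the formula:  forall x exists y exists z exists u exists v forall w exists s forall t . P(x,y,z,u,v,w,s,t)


Quantifier prefix: forall x exists y exists z exists u exists v forall w exists s forall t
Mark each quantifier type:
  U E E E E U E U
Universal count = 3, Existential count = 5
Asked for universal (forall) quantifiers: 3

3


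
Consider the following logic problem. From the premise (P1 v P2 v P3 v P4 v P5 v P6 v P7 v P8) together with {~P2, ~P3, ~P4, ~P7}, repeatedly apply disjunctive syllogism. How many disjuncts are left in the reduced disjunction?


Original disjuncts (8): P1, P2, P3, P4, P5, P6, P7, P8
Negated (eliminate): ~P2, ~P3, ~P4, ~P7
Remaining disjuncts: P1, P5, P6, P8
Count = 8 - 4 = 4

4


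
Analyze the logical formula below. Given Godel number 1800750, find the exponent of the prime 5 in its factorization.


Factorize 1800750 by dividing by 5 repeatedly.
Division steps: 5 divides 1800750 exactly 3 time(s).
Exponent of 5 = 3

3


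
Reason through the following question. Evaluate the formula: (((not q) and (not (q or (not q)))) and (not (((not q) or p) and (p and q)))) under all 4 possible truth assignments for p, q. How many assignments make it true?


Check all 4 assignments:
p=0, q=0: 0
p=0, q=1: 0
p=1, q=0: 0
p=1, q=1: 0
Count of True = 0

0


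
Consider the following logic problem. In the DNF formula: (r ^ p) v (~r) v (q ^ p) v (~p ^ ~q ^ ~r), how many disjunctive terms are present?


A DNF formula is a disjunction of terms (conjunctions).
Terms are separated by v.
Counting the disjuncts: 4 terms.

4


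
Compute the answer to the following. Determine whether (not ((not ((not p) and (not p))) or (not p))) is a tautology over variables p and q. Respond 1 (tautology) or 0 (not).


Check all 4 assignments:
p=0, q=0: 0
p=0, q=1: 0
p=1, q=0: 0
p=1, q=1: 0
Satisfying count = 0/4.
Tautology iff count = 4: no.

0


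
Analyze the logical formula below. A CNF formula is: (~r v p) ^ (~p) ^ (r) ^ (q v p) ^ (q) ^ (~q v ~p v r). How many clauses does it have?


A CNF formula is a conjunction of clauses.
Clauses are separated by ^.
Counting the conjuncts: 6 clauses.

6


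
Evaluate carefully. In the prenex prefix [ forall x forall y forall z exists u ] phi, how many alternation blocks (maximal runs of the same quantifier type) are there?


Quantifier-type sequence: A A A E  (A=forall, E=exists)
Group into maximal same-type runs:
  Ax3 | Ex1
Number of blocks = 2

2


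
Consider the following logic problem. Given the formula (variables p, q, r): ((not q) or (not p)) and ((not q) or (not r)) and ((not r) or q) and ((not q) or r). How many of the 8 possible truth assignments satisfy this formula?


Evaluate all 8 assignments for p, q, r:
p=0, q=0, r=0: 1
p=0, q=0, r=1: 0
p=0, q=1, r=0: 0
p=0, q=1, r=1: 0
p=1, q=0, r=0: 1
p=1, q=0, r=1: 0
p=1, q=1, r=0: 0
p=1, q=1, r=1: 0
Satisfying count = 2

2


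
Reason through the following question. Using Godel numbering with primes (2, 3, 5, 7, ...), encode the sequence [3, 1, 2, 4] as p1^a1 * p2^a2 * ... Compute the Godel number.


Encode each element as an exponent of the corresponding prime:
  2^3 = 8
  3^1 = 3
  5^2 = 25
  7^4 = 2401
Product = 8 * 3 * 25 * 2401 = 1440600

1440600


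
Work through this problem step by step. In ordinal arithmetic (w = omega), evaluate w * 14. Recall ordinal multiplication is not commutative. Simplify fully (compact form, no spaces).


Compute w * 14.
Ordinal * is associative and left-distributive over +, but NOT commutative; for finite n>1, n*w = w but w*n stays w*n.
w * 14 means 14 copies of w concatenated: w*14.
Result = w*14

w*14


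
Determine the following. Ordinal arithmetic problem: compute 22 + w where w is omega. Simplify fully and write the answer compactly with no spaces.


Compute 22 + w.
Ordinal + is associative but NOT commutative; for finite n>0, n + w = w but w + n stays w+n.
Any finite left addend is absorbed by w on the right: 22 + w = w.
Result = w

w


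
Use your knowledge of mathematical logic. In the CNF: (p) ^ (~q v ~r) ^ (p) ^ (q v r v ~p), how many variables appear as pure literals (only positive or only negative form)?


Check each variable for pure literal status:
p: mixed (not pure)
q: mixed (not pure)
r: mixed (not pure)
Pure literal count = 0

0


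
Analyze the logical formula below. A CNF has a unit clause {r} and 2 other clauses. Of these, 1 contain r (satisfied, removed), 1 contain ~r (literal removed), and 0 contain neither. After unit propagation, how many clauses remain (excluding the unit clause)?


Satisfied (removed): 1
Shortened (remain): 1
Unchanged (remain): 0
Remaining = 1 + 0 = 1

1


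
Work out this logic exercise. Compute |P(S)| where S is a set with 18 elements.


The power set of a set with n elements has 2^n elements.
|P(S)| = 2^18 = 262144

262144


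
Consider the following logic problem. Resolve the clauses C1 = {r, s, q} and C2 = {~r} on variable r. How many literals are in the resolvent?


Remove r from C1 and ~r from C2.
C1 remainder: {s, q}
C2 remainder: {}
Union (resolvent): {q, s}
Resolvent has 2 literal(s).

2


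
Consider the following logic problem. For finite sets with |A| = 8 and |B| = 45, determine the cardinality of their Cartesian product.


The Cartesian product A x B contains all ordered pairs (a, b).
|A x B| = |A| * |B| = 8 * 45 = 360

360


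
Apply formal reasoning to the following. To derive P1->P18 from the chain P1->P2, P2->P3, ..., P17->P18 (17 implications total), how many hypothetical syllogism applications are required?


With 17 implications in a chain connecting 18 propositions:
P1->P2, P2->P3, ..., P17->P18
Steps needed = (number of implications) - 1 = 17 - 1 = 16

16


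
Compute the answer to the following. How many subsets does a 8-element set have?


The power set of a set with n elements has 2^n elements.
|P(S)| = 2^8 = 256

256


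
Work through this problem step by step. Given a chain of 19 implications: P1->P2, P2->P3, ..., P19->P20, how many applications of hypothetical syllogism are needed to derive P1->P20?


With 19 implications in a chain connecting 20 propositions:
P1->P2, P2->P3, ..., P19->P20
Steps needed = (number of implications) - 1 = 19 - 1 = 18

18


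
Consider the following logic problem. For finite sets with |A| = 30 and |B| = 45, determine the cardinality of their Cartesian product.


The Cartesian product A x B contains all ordered pairs (a, b).
|A x B| = |A| * |B| = 30 * 45 = 1350

1350


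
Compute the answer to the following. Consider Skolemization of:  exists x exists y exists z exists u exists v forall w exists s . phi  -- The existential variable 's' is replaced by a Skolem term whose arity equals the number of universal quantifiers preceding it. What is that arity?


Quantifier prefix: exists x exists y exists z exists u exists v forall w exists s
's' is existentially quantified at position 7.
Universal variables preceding it: w
Skolem function arity = 1

1


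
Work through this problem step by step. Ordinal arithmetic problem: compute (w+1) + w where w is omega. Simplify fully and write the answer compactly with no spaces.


Compute (w+1) + w.
Ordinal + is associative but NOT commutative; for finite n>0, n + w = w but w + n stays w+n.
(w+1) + w = w + (1+w) = w + w = w*2 (the finite tail 1 is absorbed by the right w).
Result = w*2

w*2


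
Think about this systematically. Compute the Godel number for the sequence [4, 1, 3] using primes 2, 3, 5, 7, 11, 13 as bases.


Encode each element as an exponent of the corresponding prime:
  2^4 = 16
  3^1 = 3
  5^3 = 125
Product = 16 * 3 * 125 = 6000

6000


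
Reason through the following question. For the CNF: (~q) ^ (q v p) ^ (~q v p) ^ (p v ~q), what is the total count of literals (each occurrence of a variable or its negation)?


Counting literals in each clause:
Clause 1: 1 literal(s)
Clause 2: 2 literal(s)
Clause 3: 2 literal(s)
Clause 4: 2 literal(s)
Total = 7

7


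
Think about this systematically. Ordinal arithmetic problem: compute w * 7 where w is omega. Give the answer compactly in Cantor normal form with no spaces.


Compute w * 7.
Ordinal * is associative and left-distributive over +, but NOT commutative; for finite n>1, n*w = w but w*n stays w*n.
w * 7 means 7 copies of w concatenated: w*7.
Result = w*7

w*7


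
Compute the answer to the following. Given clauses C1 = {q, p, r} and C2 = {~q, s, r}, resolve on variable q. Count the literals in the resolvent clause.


Remove q from C1 and ~q from C2.
C1 remainder: {p, r}
C2 remainder: {s, r}
Union (resolvent): {p, r, s}
Resolvent has 3 literal(s).

3


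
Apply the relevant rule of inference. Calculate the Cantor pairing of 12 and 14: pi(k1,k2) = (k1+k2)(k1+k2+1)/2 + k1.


k1 + k2 = 26
(k1+k2)(k1+k2+1)/2 = 26 * 27 / 2 = 351
pi = 351 + 12 = 363

363


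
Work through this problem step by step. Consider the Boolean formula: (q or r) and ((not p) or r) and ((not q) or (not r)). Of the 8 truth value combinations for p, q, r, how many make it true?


Evaluate all 8 assignments for p, q, r:
p=0, q=0, r=0: 0
p=0, q=0, r=1: 1
p=0, q=1, r=0: 1
p=0, q=1, r=1: 0
p=1, q=0, r=0: 0
p=1, q=0, r=1: 1
p=1, q=1, r=0: 0
p=1, q=1, r=1: 0
Satisfying count = 3

3


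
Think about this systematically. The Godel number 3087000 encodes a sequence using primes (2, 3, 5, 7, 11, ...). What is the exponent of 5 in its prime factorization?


Factorize 3087000 by dividing by 5 repeatedly.
Division steps: 5 divides 3087000 exactly 3 time(s).
Exponent of 5 = 3

3


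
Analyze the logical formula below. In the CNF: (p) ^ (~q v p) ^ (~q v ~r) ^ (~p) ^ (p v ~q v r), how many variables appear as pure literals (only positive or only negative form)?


Check each variable for pure literal status:
p: mixed (not pure)
q: pure negative
r: mixed (not pure)
Pure literal count = 1

1


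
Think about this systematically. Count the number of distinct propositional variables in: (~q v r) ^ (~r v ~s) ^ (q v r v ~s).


Identify each variable that appears in the formula.
Variables found: q, r, s
Count = 3

3


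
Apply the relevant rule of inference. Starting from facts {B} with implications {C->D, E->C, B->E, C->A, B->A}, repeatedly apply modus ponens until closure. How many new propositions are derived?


Initial facts: {B}
Apply modus ponens to closure:
  B and B->E  =>  E
  B and B->A  =>  A
  E and E->C  =>  C
  C and C->D  =>  D
Final known: {A, B, C, D, E}
New propositions: {A, C, D, E}
Count = 4

4


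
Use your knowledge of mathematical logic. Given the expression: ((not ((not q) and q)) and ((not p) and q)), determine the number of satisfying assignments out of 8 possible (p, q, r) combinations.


Check all 8 assignments:
p=0, q=0, r=0: 0
p=0, q=0, r=1: 0
p=0, q=1, r=0: 1
p=0, q=1, r=1: 1
p=1, q=0, r=0: 0
p=1, q=0, r=1: 0
p=1, q=1, r=0: 0
p=1, q=1, r=1: 0
Count of True = 2

2


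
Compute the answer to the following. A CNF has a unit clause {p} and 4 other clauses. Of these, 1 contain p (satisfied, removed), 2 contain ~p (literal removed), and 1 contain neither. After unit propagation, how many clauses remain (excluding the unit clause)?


Satisfied (removed): 1
Shortened (remain): 2
Unchanged (remain): 1
Remaining = 2 + 1 = 3

3


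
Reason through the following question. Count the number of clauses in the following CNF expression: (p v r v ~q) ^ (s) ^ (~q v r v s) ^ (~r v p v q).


A CNF formula is a conjunction of clauses.
Clauses are separated by ^.
Counting the conjuncts: 4 clauses.

4


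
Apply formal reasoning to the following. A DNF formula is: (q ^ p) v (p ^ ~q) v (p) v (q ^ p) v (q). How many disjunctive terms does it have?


A DNF formula is a disjunction of terms (conjunctions).
Terms are separated by v.
Counting the disjuncts: 5 terms.

5


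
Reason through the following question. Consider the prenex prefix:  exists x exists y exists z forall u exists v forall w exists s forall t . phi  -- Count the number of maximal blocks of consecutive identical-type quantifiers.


Quantifier-type sequence: E E E A E A E A  (A=forall, E=exists)
Group into maximal same-type runs:
  Ex3 | Ax1 | Ex1 | Ax1 | Ex1 | Ax1
Number of blocks = 6

6


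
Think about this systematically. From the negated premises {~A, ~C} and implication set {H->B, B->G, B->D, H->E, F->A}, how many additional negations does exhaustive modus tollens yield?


Initial negated facts: {~A, ~C}
Apply modus tollens to closure:
  ~A and F->A  =>  ~F
Final negated: {~A, ~C, ~F}
New negations: {~F}
Count = 1

1


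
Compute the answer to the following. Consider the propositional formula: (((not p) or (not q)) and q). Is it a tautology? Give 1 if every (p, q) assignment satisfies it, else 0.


Check all 4 assignments:
p=0, q=0: 0
p=0, q=1: 1
p=1, q=0: 0
p=1, q=1: 0
Satisfying count = 1/4.
Tautology iff count = 4: no.

0


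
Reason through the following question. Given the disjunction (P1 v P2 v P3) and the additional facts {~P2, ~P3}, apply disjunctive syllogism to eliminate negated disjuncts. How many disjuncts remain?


Original disjuncts (3): P1, P2, P3
Negated (eliminate): ~P2, ~P3
Remaining disjuncts: P1
Count = 3 - 2 = 1

1


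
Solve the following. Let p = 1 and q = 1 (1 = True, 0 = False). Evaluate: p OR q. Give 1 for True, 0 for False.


p = 1, q = 1
Operation: p OR q
Evaluate: 1 OR 1 = 1

1


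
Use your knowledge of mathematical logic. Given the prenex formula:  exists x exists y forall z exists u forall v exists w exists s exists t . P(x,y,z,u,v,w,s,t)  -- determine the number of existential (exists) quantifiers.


Quantifier prefix: exists x exists y forall z exists u forall v exists w exists s exists t
Mark each quantifier type:
  E E U E U E E E
Universal count = 2, Existential count = 6
Asked for existential (exists) quantifiers: 6

6


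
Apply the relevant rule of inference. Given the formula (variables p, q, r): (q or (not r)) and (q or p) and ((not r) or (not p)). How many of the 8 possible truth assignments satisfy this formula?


Evaluate all 8 assignments for p, q, r:
p=0, q=0, r=0: 0
p=0, q=0, r=1: 0
p=0, q=1, r=0: 1
p=0, q=1, r=1: 1
p=1, q=0, r=0: 1
p=1, q=0, r=1: 0
p=1, q=1, r=0: 1
p=1, q=1, r=1: 0
Satisfying count = 4

4


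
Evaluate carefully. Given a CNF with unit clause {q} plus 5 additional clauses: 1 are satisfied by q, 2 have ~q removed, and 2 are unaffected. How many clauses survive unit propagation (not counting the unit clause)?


Satisfied (removed): 1
Shortened (remain): 2
Unchanged (remain): 2
Remaining = 2 + 2 = 4

4


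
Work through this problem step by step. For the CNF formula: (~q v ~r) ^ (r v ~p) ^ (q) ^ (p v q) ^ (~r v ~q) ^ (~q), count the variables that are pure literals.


Check each variable for pure literal status:
p: mixed (not pure)
q: mixed (not pure)
r: mixed (not pure)
Pure literal count = 0

0


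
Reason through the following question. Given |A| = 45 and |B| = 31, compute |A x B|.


The Cartesian product A x B contains all ordered pairs (a, b).
|A x B| = |A| * |B| = 45 * 31 = 1395

1395


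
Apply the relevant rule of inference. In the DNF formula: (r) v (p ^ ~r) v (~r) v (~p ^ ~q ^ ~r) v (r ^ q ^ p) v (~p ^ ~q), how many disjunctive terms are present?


A DNF formula is a disjunction of terms (conjunctions).
Terms are separated by v.
Counting the disjuncts: 6 terms.

6


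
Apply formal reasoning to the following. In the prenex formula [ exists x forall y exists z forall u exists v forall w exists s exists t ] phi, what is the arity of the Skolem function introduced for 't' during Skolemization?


Quantifier prefix: exists x forall y exists z forall u exists v forall w exists s exists t
't' is existentially quantified at position 8.
Universal variables preceding it: y, u, w
Skolem function arity = 3

3


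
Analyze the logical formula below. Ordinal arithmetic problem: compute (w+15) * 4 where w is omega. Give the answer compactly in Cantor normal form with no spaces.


Compute (w+15) * 4.
Ordinal * is associative and left-distributive over +, but NOT commutative; for finite n>1, n*w = w but w*n stays w*n.
(w+15) * 4 = (w+15) repeated 4 times. Each intermediate +15 is absorbed by the following w; only the last survives: w*4+15.
Result = w*4+15

w*4+15


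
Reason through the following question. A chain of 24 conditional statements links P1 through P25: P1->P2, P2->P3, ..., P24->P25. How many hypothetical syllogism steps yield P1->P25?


With 24 implications in a chain connecting 25 propositions:
P1->P2, P2->P3, ..., P24->P25
Steps needed = (number of implications) - 1 = 24 - 1 = 23

23


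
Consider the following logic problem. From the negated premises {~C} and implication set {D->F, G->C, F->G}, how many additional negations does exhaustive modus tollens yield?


Initial negated facts: {~C}
Apply modus tollens to closure:
  ~C and G->C  =>  ~G
  ~G and F->G  =>  ~F
  ~F and D->F  =>  ~D
Final negated: {~C, ~D, ~F, ~G}
New negations: {~D, ~F, ~G}
Count = 3

3


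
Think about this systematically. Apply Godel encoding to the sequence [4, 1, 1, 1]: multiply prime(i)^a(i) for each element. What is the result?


Encode each element as an exponent of the corresponding prime:
  2^4 = 16
  3^1 = 3
  5^1 = 5
  7^1 = 7
Product = 16 * 3 * 5 * 7 = 1680

1680


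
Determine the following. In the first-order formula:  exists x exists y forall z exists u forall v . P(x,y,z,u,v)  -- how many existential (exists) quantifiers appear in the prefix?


Quantifier prefix: exists x exists y forall z exists u forall v
Mark each quantifier type:
  E E U E U
Universal count = 2, Existential count = 3
Asked for existential (exists) quantifiers: 3

3


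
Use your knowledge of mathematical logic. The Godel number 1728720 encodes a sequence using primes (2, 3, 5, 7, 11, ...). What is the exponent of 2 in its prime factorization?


Factorize 1728720 by dividing by 2 repeatedly.
Division steps: 2 divides 1728720 exactly 4 time(s).
Exponent of 2 = 4

4


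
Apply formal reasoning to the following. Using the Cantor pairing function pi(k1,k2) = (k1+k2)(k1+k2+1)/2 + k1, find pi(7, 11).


k1 + k2 = 18
(k1+k2)(k1+k2+1)/2 = 18 * 19 / 2 = 171
pi = 171 + 7 = 178

178


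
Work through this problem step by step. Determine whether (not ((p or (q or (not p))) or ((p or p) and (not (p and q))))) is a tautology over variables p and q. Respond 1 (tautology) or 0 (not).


Check all 4 assignments:
p=0, q=0: 0
p=0, q=1: 0
p=1, q=0: 0
p=1, q=1: 0
Satisfying count = 0/4.
Tautology iff count = 4: no.

0


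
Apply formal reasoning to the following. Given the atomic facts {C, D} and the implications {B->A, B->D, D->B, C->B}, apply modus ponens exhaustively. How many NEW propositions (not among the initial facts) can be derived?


Initial facts: {C, D}
Apply modus ponens to closure:
  D and D->B  =>  B
  B and B->A  =>  A
Final known: {A, B, C, D}
New propositions: {A, B}
Count = 2

2


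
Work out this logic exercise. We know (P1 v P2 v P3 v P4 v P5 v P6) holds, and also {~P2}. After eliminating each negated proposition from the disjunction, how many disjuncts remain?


Original disjuncts (6): P1, P2, P3, P4, P5, P6
Negated (eliminate): ~P2
Remaining disjuncts: P1, P3, P4, P5, P6
Count = 6 - 1 = 5

5


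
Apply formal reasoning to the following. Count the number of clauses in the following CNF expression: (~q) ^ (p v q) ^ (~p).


A CNF formula is a conjunction of clauses.
Clauses are separated by ^.
Counting the conjuncts: 3 clauses.

3


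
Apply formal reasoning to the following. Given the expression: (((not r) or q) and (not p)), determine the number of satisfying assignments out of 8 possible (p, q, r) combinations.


Check all 8 assignments:
p=0, q=0, r=0: 1
p=0, q=0, r=1: 0
p=0, q=1, r=0: 1
p=0, q=1, r=1: 1
p=1, q=0, r=0: 0
p=1, q=0, r=1: 0
p=1, q=1, r=0: 0
p=1, q=1, r=1: 0
Count of True = 3

3


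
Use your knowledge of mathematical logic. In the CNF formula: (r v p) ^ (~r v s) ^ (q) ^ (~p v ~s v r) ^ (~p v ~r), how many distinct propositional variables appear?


Identify each variable that appears in the formula.
Variables found: p, q, r, s
Count = 4

4


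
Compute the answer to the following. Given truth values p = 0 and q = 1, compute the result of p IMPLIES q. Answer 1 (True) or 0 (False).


p = 0, q = 1
Operation: p IMPLIES q
Evaluate: 0 IMPLIES 1 = 1

1


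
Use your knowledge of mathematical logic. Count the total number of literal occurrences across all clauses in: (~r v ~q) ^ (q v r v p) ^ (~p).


Counting literals in each clause:
Clause 1: 2 literal(s)
Clause 2: 3 literal(s)
Clause 3: 1 literal(s)
Total = 6

6


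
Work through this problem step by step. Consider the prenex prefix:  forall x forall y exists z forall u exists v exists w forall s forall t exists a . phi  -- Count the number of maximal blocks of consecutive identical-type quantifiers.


Quantifier-type sequence: A A E A E E A A E  (A=forall, E=exists)
Group into maximal same-type runs:
  Ax2 | Ex1 | Ax1 | Ex2 | Ax2 | Ex1
Number of blocks = 6

6


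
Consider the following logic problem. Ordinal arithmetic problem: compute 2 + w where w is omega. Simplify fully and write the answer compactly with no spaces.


Compute 2 + w.
Ordinal + is associative but NOT commutative; for finite n>0, n + w = w but w + n stays w+n.
Any finite left addend is absorbed by w on the right: 2 + w = w.
Result = w

w


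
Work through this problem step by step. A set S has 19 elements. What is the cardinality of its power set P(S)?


The power set of a set with n elements has 2^n elements.
|P(S)| = 2^19 = 524288

524288


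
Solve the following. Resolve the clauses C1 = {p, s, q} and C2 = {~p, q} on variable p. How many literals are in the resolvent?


Remove p from C1 and ~p from C2.
C1 remainder: {s, q}
C2 remainder: {q}
Union (resolvent): {q, s}
Resolvent has 2 literal(s).

2


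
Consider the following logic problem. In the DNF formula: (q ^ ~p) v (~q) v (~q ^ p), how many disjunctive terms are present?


A DNF formula is a disjunction of terms (conjunctions).
Terms are separated by v.
Counting the disjuncts: 3 terms.

3


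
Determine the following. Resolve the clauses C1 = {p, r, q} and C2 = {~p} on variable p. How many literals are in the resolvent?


Remove p from C1 and ~p from C2.
C1 remainder: {r, q}
C2 remainder: {}
Union (resolvent): {q, r}
Resolvent has 2 literal(s).

2


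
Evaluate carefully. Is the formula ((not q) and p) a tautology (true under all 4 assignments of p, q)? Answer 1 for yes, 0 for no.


Check all 4 assignments:
p=0, q=0: 0
p=0, q=1: 0
p=1, q=0: 1
p=1, q=1: 0
Satisfying count = 1/4.
Tautology iff count = 4: no.

0


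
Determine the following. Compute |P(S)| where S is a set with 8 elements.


The power set of a set with n elements has 2^n elements.
|P(S)| = 2^8 = 256

256


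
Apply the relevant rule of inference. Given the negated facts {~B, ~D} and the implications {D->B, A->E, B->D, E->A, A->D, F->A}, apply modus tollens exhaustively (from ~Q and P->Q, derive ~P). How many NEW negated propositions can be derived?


Initial negated facts: {~B, ~D}
Apply modus tollens to closure:
  ~D and A->D  =>  ~A
  ~A and F->A  =>  ~F
  ~A and E->A  =>  ~E
Final negated: {~A, ~B, ~D, ~E, ~F}
New negations: {~A, ~E, ~F}
Count = 3

3


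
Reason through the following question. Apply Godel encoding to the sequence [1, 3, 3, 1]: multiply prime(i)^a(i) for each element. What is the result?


Encode each element as an exponent of the corresponding prime:
  2^1 = 2
  3^3 = 27
  5^3 = 125
  7^1 = 7
Product = 2 * 27 * 125 * 7 = 47250

47250


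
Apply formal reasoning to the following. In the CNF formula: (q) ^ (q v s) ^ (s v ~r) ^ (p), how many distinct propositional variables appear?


Identify each variable that appears in the formula.
Variables found: p, q, r, s
Count = 4

4


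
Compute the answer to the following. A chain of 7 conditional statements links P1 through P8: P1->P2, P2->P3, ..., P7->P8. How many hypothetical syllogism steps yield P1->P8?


With 7 implications in a chain connecting 8 propositions:
P1->P2, P2->P3, ..., P7->P8
Steps needed = (number of implications) - 1 = 7 - 1 = 6

6


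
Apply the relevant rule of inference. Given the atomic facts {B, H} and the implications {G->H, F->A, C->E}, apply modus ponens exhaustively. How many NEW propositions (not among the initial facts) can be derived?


Initial facts: {B, H}
Apply modus ponens to closure:
  (no implication fires)
Final known: {B, H}
New propositions: {(none)}
Count = 0

0


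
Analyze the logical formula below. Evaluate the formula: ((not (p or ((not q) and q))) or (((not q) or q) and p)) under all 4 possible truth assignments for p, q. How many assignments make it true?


Check all 4 assignments:
p=0, q=0: 1
p=0, q=1: 1
p=1, q=0: 1
p=1, q=1: 1
Count of True = 4

4


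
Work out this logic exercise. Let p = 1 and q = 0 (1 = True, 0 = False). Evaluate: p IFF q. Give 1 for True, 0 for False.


p = 1, q = 0
Operation: p IFF q
Evaluate: 1 IFF 0 = 0

0


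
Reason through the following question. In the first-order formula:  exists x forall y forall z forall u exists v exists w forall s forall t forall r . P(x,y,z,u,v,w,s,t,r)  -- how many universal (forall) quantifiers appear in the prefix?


Quantifier prefix: exists x forall y forall z forall u exists v exists w forall s forall t forall r
Mark each quantifier type:
  E U U U E E U U U
Universal count = 6, Existential count = 3
Asked for universal (forall) quantifiers: 6

6


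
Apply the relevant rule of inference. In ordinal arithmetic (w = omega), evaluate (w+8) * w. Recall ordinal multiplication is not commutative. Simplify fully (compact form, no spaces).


Compute (w+8) * w.
Ordinal * is associative and left-distributive over +, but NOT commutative; for finite n>1, n*w = w but w*n stays w*n.
(w+8) * w = sup{(w+8)*k : k<w} = sup{w*k+8} = w^2 (the +8 tail is absorbed in the limit).
Result = w^2

w^2


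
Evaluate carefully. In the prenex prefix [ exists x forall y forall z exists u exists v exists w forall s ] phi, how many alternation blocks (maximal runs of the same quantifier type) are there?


Quantifier-type sequence: E A A E E E A  (A=forall, E=exists)
Group into maximal same-type runs:
  Ex1 | Ax2 | Ex3 | Ax1
Number of blocks = 4

4


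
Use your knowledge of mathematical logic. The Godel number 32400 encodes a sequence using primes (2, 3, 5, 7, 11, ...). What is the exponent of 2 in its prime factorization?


Factorize 32400 by dividing by 2 repeatedly.
Division steps: 2 divides 32400 exactly 4 time(s).
Exponent of 2 = 4

4
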